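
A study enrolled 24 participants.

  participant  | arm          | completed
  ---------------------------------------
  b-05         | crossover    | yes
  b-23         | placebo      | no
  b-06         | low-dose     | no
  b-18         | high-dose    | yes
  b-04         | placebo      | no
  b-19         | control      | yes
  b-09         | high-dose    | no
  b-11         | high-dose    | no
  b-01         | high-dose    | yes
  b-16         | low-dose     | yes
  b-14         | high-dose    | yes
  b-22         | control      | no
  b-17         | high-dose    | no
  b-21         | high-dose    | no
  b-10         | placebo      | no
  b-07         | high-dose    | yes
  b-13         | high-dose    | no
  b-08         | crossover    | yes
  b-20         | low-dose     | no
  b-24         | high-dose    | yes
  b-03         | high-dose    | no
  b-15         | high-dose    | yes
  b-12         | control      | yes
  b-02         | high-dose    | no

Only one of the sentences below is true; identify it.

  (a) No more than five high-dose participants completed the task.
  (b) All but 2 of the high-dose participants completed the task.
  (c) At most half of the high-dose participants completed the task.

|A| = 13, |A ∩ B| = 6, |A ∖ B| = 7.
(a) requires |A ∩ B| ≤ 5: false.
(b) requires |A ∖ B| = 2: false.
(c) requires |A ∩ B| ≤ |A ∖ B|: true.

(c)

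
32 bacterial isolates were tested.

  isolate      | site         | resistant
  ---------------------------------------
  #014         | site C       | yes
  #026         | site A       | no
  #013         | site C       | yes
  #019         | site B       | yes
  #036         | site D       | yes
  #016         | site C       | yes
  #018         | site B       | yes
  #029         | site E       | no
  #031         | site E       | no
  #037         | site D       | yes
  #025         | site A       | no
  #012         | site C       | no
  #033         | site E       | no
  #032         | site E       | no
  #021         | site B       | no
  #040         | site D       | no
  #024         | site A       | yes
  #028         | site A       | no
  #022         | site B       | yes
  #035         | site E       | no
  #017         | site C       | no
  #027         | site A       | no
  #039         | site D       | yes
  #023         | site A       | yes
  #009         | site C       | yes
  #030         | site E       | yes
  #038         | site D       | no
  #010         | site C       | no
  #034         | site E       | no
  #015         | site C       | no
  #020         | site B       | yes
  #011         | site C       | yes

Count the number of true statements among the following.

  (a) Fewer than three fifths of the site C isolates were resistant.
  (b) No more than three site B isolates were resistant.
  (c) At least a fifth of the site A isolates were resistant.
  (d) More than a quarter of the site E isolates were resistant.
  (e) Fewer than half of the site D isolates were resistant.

(a) site C: |A| = 9, |A ∩ B| = 5; needs |A ∩ B| / |A| < 3/5 — true.
(b) site B: |A| = 5, |A ∩ B| = 4; needs |A ∩ B| ≤ 3 — false.
(c) site A: |A| = 6, |A ∩ B| = 2; needs |A ∩ B| / |A| ≥ 1/5 — true.
(d) site E: |A| = 7, |A ∩ B| = 1; needs |A ∩ B| / |A| > 1/4 — false.
(e) site D: |A| = 5, |A ∩ B| = 3; needs |A ∩ B| < |A ∖ B| — false.

2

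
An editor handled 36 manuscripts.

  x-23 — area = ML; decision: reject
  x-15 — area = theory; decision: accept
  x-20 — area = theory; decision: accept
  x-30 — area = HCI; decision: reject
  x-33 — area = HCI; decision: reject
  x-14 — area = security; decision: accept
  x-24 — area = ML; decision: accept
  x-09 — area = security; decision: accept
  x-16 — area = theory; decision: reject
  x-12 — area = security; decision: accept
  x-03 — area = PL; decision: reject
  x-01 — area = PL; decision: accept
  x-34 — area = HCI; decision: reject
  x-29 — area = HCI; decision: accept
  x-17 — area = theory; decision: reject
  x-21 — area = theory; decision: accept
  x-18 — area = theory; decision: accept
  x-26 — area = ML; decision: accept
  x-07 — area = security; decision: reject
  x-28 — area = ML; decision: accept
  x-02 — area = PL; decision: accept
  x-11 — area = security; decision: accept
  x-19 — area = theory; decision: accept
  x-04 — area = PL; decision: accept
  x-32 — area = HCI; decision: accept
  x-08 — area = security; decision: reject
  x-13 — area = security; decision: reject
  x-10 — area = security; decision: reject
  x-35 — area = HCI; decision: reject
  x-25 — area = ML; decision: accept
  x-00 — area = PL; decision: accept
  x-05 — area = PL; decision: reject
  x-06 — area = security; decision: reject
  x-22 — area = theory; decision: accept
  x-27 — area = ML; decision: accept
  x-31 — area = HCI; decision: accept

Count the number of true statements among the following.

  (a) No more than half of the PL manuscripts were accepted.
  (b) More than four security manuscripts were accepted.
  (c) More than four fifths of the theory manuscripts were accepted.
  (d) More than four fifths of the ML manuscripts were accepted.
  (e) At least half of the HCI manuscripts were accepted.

(a) PL: |A| = 6, |A ∩ B| = 4; needs |A ∩ B| ≤ |A ∖ B| — false.
(b) security: |A| = 9, |A ∩ B| = 4; needs |A ∩ B| > 4 — false.
(c) theory: |A| = 8, |A ∩ B| = 6; needs |A ∩ B| / |A| > 4/5 — false.
(d) ML: |A| = 6, |A ∩ B| = 5; needs |A ∩ B| / |A| > 4/5 — true.
(e) HCI: |A| = 7, |A ∩ B| = 3; needs |A ∩ B| ≥ |A ∖ B| — false.

1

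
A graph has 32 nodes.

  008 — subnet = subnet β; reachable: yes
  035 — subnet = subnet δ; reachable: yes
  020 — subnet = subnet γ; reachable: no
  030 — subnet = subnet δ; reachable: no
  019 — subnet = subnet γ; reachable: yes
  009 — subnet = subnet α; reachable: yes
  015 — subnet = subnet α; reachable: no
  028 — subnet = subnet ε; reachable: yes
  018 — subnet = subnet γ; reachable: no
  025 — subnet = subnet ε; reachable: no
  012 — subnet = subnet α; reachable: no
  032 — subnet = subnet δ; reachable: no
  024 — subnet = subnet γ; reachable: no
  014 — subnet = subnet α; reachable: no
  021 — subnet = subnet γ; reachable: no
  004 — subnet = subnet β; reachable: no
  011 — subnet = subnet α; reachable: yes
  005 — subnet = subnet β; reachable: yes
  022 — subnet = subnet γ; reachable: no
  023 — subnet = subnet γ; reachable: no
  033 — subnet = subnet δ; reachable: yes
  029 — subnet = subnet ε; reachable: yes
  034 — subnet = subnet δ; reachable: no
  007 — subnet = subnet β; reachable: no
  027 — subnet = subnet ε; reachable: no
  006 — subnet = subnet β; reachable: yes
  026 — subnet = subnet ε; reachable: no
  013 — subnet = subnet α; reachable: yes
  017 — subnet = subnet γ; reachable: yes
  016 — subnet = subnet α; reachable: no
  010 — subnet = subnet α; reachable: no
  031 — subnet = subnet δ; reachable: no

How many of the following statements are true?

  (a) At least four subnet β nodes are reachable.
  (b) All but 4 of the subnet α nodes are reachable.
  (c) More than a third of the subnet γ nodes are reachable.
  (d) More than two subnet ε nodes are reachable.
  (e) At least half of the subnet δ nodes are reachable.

0

(a) subnet β: |A| = 5, |A ∩ B| = 3; needs |A ∩ B| ≥ 4 — false.
(b) subnet α: |A| = 8, |A ∩ B| = 3; needs |A ∖ B| = 4 — false.
(c) subnet γ: |A| = 8, |A ∩ B| = 2; needs |A ∩ B| / |A| > 1/3 — false.
(d) subnet ε: |A| = 5, |A ∩ B| = 2; needs |A ∩ B| > 2 — false.
(e) subnet δ: |A| = 6, |A ∩ B| = 2; needs |A ∩ B| ≥ |A ∖ B| — false.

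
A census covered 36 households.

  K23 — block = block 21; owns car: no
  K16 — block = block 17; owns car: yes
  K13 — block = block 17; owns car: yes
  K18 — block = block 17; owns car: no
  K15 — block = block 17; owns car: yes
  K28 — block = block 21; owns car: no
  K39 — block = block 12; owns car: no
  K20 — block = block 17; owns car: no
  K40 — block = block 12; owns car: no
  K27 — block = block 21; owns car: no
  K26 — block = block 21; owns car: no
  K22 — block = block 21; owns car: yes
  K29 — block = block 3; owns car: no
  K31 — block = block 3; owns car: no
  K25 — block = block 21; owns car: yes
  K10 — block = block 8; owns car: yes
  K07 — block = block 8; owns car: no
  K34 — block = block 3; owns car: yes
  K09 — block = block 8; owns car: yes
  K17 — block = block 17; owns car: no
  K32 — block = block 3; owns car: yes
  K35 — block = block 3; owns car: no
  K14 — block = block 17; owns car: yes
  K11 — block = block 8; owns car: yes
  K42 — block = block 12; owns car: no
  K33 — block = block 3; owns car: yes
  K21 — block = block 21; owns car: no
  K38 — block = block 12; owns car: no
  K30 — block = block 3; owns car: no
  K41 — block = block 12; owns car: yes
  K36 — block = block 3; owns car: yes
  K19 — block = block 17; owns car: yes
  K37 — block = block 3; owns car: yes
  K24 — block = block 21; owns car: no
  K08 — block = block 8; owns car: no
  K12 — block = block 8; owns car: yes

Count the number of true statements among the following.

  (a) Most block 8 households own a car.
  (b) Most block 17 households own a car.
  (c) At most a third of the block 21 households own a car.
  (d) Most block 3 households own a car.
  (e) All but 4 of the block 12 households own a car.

(a) block 8: |A| = 6, |A ∩ B| = 4; needs |A ∩ B| > |A ∖ B| — true.
(b) block 17: |A| = 8, |A ∩ B| = 5; needs |A ∩ B| > |A ∖ B| — true.
(c) block 21: |A| = 8, |A ∩ B| = 2; needs |A ∩ B| / |A| ≤ 1/3 — true.
(d) block 3: |A| = 9, |A ∩ B| = 5; needs |A ∩ B| > |A ∖ B| — true.
(e) block 12: |A| = 5, |A ∩ B| = 1; needs |A ∖ B| = 4 — true.

5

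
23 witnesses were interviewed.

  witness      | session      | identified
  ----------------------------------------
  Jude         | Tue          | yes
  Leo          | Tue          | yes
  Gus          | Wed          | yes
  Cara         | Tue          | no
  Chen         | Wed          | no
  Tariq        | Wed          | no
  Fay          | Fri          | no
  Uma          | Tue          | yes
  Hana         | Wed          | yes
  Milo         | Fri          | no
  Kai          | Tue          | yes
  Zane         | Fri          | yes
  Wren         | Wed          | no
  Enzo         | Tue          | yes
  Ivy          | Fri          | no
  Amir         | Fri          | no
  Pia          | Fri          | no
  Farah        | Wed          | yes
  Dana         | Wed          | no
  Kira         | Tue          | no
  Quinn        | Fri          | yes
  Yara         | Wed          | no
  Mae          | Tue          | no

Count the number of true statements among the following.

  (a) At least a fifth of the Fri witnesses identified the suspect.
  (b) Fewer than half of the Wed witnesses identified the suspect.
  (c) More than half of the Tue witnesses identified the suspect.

3

(a) Fri: |A| = 7, |A ∩ B| = 2; needs |A ∩ B| / |A| ≥ 1/5 — true.
(b) Wed: |A| = 8, |A ∩ B| = 3; needs |A ∩ B| < |A ∖ B| — true.
(c) Tue: |A| = 8, |A ∩ B| = 5; needs |A ∩ B| > |A ∖ B| — true.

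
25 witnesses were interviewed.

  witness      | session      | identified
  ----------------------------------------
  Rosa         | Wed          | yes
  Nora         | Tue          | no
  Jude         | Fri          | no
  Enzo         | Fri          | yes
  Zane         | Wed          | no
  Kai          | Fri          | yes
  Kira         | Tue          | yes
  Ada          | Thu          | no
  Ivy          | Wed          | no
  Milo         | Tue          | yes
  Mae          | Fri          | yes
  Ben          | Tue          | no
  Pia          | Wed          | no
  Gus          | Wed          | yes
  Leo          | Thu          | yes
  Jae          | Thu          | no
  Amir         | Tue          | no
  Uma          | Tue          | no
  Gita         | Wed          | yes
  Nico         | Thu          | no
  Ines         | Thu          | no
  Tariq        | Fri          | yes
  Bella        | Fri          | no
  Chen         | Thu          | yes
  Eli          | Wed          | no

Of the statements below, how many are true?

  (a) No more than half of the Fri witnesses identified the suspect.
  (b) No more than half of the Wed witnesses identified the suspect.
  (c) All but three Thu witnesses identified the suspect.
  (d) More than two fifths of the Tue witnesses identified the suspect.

1

(a) Fri: |A| = 6, |A ∩ B| = 4; needs |A ∩ B| ≤ |A ∖ B| — false.
(b) Wed: |A| = 7, |A ∩ B| = 3; needs |A ∩ B| ≤ |A ∖ B| — true.
(c) Thu: |A| = 6, |A ∩ B| = 2; needs |A ∖ B| = 3 — false.
(d) Tue: |A| = 6, |A ∩ B| = 2; needs |A ∩ B| / |A| > 2/5 — false.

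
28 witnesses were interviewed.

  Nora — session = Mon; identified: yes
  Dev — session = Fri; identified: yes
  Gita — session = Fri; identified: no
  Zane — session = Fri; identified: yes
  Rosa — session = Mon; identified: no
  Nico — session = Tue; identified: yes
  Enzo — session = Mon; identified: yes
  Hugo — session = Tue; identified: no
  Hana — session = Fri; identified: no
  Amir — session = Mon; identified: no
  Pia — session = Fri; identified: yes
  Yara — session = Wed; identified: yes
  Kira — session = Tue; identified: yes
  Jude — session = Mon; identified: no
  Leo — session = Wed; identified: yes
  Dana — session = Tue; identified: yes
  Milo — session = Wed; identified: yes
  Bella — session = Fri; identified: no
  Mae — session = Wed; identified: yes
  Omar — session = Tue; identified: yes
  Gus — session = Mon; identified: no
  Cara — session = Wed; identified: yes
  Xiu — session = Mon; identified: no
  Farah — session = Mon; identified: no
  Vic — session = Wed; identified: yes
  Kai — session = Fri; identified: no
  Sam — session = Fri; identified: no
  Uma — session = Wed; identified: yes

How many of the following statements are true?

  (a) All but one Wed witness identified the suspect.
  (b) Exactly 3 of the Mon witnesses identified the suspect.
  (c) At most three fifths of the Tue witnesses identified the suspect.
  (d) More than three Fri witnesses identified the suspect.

0

(a) Wed: |A| = 7, |A ∩ B| = 7; needs |A ∖ B| = 1 — false.
(b) Mon: |A| = 8, |A ∩ B| = 2; needs |A ∩ B| = 3 — false.
(c) Tue: |A| = 5, |A ∩ B| = 4; needs |A ∩ B| / |A| ≤ 3/5 — false.
(d) Fri: |A| = 8, |A ∩ B| = 3; needs |A ∩ B| > 3 — false.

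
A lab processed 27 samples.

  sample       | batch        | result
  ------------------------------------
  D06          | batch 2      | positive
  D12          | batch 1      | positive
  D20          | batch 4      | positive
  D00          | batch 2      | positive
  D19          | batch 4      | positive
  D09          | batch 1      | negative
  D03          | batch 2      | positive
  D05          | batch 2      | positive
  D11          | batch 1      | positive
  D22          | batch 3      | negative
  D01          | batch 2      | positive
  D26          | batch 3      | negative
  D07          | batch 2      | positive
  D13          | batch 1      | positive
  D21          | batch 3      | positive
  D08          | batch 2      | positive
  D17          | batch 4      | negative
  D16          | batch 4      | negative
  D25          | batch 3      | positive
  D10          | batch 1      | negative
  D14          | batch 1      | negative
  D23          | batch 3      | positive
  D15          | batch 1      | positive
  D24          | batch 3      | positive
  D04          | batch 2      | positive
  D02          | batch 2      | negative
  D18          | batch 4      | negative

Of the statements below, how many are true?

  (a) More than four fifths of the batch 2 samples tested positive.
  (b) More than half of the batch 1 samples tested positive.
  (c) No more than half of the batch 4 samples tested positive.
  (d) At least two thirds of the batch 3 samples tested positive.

(a) batch 2: |A| = 9, |A ∩ B| = 8; needs |A ∩ B| / |A| > 4/5 — true.
(b) batch 1: |A| = 7, |A ∩ B| = 4; needs |A ∩ B| > |A ∖ B| — true.
(c) batch 4: |A| = 5, |A ∩ B| = 2; needs |A ∩ B| ≤ |A ∖ B| — true.
(d) batch 3: |A| = 6, |A ∩ B| = 4; needs |A ∩ B| / |A| ≥ 2/3 — true.

4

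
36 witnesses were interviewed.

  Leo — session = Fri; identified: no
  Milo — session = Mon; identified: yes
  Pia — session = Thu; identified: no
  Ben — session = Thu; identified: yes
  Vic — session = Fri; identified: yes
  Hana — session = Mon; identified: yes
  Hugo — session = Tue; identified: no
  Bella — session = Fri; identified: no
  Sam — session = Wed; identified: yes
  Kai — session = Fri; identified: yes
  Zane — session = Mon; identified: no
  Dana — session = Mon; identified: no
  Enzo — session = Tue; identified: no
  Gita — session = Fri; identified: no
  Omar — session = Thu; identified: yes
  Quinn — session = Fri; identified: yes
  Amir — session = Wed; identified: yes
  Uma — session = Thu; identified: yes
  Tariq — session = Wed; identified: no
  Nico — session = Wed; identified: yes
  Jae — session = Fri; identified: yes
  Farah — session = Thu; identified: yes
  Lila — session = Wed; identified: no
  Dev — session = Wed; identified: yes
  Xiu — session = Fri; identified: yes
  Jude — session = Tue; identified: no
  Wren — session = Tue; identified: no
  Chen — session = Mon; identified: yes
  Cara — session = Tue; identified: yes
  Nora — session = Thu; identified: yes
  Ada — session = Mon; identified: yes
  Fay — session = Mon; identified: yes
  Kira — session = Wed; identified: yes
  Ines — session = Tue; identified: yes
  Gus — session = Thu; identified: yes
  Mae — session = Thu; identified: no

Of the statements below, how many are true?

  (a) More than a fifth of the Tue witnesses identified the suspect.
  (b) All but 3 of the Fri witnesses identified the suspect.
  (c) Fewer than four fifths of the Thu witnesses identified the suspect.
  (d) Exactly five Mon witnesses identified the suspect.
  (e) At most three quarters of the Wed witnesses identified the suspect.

(a) Tue: |A| = 6, |A ∩ B| = 2; needs |A ∩ B| / |A| > 1/5 — true.
(b) Fri: |A| = 8, |A ∩ B| = 5; needs |A ∖ B| = 3 — true.
(c) Thu: |A| = 8, |A ∩ B| = 6; needs |A ∩ B| / |A| < 4/5 — true.
(d) Mon: |A| = 7, |A ∩ B| = 5; needs |A ∩ B| = 5 — true.
(e) Wed: |A| = 7, |A ∩ B| = 5; needs |A ∩ B| / |A| ≤ 3/4 — true.

5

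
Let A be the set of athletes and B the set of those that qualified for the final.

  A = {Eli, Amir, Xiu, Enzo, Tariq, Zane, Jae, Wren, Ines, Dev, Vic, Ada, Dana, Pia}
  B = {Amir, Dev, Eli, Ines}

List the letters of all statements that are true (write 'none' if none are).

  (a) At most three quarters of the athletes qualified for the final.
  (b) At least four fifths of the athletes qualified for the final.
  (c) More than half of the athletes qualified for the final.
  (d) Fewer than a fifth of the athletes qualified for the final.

|A| = 14, |A ∩ B| = 4, |A ∖ B| = 10.
(a) |A ∩ B| / |A| ≤ 3/4: holds.
(b) |A ∩ B| / |A| ≥ 4/5: fails.
(c) |A ∩ B| > |A ∖ B|: fails.
(d) |A ∩ B| / |A| < 1/5: fails.

(a)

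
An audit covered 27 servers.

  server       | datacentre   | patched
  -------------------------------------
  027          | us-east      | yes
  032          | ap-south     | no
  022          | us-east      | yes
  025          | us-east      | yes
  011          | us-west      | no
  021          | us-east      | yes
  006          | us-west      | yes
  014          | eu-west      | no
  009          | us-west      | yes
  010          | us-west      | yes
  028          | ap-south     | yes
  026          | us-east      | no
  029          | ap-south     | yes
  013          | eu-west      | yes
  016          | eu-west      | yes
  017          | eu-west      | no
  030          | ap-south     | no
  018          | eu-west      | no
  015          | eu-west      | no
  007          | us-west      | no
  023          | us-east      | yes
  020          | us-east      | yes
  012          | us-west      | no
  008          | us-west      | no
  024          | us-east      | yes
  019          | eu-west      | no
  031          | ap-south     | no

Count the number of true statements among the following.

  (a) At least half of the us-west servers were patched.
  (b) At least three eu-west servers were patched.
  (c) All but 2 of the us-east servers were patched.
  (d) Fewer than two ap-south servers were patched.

0

(a) us-west: |A| = 7, |A ∩ B| = 3; needs |A ∩ B| ≥ |A ∖ B| — false.
(b) eu-west: |A| = 7, |A ∩ B| = 2; needs |A ∩ B| ≥ 3 — false.
(c) us-east: |A| = 8, |A ∩ B| = 7; needs |A ∖ B| = 2 — false.
(d) ap-south: |A| = 5, |A ∩ B| = 2; needs |A ∩ B| < 2 — false.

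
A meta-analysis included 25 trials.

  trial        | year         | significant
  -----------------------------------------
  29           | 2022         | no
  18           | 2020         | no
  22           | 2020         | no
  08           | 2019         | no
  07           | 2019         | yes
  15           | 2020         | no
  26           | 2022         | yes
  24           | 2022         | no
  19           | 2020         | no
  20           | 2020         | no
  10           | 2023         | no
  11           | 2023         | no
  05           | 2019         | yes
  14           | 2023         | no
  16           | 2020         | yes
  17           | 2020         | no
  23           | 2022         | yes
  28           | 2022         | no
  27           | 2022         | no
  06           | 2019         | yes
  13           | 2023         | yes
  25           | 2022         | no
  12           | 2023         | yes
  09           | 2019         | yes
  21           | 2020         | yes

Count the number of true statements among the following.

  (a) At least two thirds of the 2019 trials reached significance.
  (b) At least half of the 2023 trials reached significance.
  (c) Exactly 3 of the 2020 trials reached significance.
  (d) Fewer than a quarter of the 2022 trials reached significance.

(a) 2019: |A| = 5, |A ∩ B| = 4; needs |A ∩ B| / |A| ≥ 2/3 — true.
(b) 2023: |A| = 5, |A ∩ B| = 2; needs |A ∩ B| ≥ |A ∖ B| — false.
(c) 2020: |A| = 8, |A ∩ B| = 2; needs |A ∩ B| = 3 — false.
(d) 2022: |A| = 7, |A ∩ B| = 2; needs |A ∩ B| / |A| < 1/4 — false.

1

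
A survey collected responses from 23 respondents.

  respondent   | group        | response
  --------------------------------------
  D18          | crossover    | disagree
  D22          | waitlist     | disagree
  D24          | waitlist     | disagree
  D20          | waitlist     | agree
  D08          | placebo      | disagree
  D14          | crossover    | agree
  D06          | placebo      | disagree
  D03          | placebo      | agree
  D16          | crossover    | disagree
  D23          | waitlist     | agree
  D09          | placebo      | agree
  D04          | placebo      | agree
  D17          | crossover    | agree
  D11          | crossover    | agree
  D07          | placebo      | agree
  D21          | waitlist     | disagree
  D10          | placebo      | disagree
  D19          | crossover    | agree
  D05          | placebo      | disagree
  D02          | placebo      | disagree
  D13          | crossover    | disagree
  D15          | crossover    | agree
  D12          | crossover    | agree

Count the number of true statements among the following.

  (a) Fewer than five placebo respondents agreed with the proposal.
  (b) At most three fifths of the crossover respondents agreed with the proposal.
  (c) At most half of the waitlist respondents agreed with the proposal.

(a) placebo: |A| = 9, |A ∩ B| = 4; needs |A ∩ B| < 5 — true.
(b) crossover: |A| = 9, |A ∩ B| = 6; needs |A ∩ B| / |A| ≤ 3/5 — false.
(c) waitlist: |A| = 5, |A ∩ B| = 2; needs |A ∩ B| ≤ |A ∖ B| — true.

2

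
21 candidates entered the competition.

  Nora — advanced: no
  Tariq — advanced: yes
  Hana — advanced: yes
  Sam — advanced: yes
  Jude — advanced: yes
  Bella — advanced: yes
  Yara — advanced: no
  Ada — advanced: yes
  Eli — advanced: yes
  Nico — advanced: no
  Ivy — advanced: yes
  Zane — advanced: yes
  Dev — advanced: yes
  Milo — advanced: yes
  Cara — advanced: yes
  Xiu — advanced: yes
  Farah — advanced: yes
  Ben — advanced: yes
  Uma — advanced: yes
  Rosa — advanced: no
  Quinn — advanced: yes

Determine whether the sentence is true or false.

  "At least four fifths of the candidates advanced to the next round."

True

Truth condition: |A ∩ B| / |A| ≥ 4/5.
|A| = 21, |A ∩ B| = 17, |A ∖ B| = 4.
|A ∩ B|/|A| = 17/21, so the statement is true.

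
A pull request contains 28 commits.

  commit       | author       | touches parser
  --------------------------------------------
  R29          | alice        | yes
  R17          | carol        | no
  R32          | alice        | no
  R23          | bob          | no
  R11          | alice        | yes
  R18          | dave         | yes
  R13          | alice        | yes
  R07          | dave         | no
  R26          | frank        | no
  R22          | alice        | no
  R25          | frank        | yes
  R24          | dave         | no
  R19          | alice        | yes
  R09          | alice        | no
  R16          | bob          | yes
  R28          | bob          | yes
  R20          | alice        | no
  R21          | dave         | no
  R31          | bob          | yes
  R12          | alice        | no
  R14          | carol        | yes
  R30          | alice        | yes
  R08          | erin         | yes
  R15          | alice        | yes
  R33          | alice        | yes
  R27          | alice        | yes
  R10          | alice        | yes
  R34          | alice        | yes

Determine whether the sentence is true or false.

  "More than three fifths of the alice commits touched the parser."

True

The determiner here denotes the relation: |A ∩ B| / |A| > 3/5.
|A| = 15, |A ∩ B| = 10, |A ∖ B| = 5.
|A ∩ B|/|A| = 10/15, so the statement is true.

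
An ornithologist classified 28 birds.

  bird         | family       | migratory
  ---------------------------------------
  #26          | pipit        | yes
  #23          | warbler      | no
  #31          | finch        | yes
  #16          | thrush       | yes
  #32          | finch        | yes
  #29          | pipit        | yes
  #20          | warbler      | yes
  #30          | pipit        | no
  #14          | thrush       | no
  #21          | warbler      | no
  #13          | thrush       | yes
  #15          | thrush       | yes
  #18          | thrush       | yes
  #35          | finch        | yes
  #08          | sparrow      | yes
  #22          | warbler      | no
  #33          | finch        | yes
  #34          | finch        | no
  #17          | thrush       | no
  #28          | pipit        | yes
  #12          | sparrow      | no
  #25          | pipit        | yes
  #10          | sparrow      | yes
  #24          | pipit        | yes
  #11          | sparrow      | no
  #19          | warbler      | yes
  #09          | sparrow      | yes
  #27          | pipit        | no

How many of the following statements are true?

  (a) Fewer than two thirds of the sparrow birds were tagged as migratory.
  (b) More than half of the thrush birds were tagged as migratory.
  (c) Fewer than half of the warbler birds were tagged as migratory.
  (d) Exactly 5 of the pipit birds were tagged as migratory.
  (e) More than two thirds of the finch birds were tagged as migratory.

5

(a) sparrow: |A| = 5, |A ∩ B| = 3; needs |A ∩ B| / |A| < 2/3 — true.
(b) thrush: |A| = 6, |A ∩ B| = 4; needs |A ∩ B| > |A ∖ B| — true.
(c) warbler: |A| = 5, |A ∩ B| = 2; needs |A ∩ B| < |A ∖ B| — true.
(d) pipit: |A| = 7, |A ∩ B| = 5; needs |A ∩ B| = 5 — true.
(e) finch: |A| = 5, |A ∩ B| = 4; needs |A ∩ B| / |A| > 2/3 — true.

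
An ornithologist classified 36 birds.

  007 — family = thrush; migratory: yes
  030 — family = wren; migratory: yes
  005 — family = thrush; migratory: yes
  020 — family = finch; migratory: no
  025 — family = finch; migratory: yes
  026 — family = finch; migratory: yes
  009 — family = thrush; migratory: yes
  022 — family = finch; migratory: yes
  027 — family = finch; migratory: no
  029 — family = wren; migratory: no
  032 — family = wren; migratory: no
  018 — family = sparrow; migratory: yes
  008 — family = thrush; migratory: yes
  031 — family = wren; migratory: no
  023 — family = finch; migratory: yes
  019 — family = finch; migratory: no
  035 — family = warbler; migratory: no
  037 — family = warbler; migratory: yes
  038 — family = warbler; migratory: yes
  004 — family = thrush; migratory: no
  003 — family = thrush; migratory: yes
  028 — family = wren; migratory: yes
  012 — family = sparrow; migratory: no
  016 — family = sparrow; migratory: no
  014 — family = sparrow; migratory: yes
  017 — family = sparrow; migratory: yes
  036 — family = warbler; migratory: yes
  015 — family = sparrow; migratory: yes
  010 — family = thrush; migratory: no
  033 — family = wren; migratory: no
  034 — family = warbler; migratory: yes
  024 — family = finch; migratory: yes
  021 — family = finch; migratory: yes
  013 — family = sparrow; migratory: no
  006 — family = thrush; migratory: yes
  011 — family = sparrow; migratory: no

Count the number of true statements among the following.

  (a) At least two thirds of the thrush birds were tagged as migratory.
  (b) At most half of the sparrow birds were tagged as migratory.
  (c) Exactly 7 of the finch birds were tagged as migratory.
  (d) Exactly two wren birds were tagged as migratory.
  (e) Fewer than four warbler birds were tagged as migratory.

(a) thrush: |A| = 8, |A ∩ B| = 6; needs |A ∩ B| / |A| ≥ 2/3 — true.
(b) sparrow: |A| = 8, |A ∩ B| = 4; needs |A ∩ B| ≤ |A ∖ B| — true.
(c) finch: |A| = 9, |A ∩ B| = 6; needs |A ∩ B| = 7 — false.
(d) wren: |A| = 6, |A ∩ B| = 2; needs |A ∩ B| = 2 — true.
(e) warbler: |A| = 5, |A ∩ B| = 4; needs |A ∩ B| < 4 — false.

3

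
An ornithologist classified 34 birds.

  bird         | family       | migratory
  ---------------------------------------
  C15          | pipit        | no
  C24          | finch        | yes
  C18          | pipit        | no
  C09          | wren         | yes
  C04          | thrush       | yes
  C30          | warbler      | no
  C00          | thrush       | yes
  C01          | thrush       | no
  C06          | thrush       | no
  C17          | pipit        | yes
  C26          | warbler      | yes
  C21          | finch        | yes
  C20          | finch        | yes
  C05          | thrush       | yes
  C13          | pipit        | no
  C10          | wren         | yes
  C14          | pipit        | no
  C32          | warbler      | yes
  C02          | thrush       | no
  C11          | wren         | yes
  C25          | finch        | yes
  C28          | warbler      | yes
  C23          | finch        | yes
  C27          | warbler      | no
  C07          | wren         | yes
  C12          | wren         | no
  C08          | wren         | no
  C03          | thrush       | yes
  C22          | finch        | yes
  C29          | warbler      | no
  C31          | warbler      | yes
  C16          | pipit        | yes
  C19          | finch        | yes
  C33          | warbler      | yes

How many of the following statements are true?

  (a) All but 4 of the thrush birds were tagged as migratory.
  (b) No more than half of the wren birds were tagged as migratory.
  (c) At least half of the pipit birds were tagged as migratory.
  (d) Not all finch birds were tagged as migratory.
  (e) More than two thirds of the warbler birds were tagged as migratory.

0

(a) thrush: |A| = 7, |A ∩ B| = 4; needs |A ∖ B| = 4 — false.
(b) wren: |A| = 6, |A ∩ B| = 4; needs |A ∩ B| ≤ |A ∖ B| — false.
(c) pipit: |A| = 6, |A ∩ B| = 2; needs |A ∩ B| ≥ |A ∖ B| — false.
(d) finch: |A| = 7, |A ∩ B| = 7; needs A ⊄ B (|A ∖ B| ≥ 1) — false.
(e) warbler: |A| = 8, |A ∩ B| = 5; needs |A ∩ B| / |A| > 2/3 — false.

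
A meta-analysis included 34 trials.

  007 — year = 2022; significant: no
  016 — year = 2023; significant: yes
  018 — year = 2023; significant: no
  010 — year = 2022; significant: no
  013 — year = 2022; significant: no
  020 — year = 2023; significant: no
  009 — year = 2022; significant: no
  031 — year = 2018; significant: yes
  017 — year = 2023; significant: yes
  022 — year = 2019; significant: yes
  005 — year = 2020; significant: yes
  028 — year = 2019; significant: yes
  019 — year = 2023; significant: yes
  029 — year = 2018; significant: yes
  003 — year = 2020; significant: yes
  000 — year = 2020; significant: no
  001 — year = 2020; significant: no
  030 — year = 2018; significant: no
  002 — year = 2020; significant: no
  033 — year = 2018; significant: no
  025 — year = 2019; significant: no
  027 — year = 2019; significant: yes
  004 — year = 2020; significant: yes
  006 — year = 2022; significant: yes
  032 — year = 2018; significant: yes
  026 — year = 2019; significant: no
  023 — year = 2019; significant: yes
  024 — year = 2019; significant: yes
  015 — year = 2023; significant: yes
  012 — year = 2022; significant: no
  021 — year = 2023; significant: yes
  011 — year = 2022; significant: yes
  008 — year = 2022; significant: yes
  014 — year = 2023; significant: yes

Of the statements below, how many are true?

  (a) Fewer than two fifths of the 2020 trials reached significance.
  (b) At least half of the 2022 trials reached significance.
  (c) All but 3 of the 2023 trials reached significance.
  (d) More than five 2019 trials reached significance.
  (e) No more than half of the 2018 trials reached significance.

(a) 2020: |A| = 6, |A ∩ B| = 3; needs |A ∩ B| / |A| < 2/5 — false.
(b) 2022: |A| = 8, |A ∩ B| = 3; needs |A ∩ B| ≥ |A ∖ B| — false.
(c) 2023: |A| = 8, |A ∩ B| = 6; needs |A ∖ B| = 3 — false.
(d) 2019: |A| = 7, |A ∩ B| = 5; needs |A ∩ B| > 5 — false.
(e) 2018: |A| = 5, |A ∩ B| = 3; needs |A ∩ B| ≤ |A ∖ B| — false.

0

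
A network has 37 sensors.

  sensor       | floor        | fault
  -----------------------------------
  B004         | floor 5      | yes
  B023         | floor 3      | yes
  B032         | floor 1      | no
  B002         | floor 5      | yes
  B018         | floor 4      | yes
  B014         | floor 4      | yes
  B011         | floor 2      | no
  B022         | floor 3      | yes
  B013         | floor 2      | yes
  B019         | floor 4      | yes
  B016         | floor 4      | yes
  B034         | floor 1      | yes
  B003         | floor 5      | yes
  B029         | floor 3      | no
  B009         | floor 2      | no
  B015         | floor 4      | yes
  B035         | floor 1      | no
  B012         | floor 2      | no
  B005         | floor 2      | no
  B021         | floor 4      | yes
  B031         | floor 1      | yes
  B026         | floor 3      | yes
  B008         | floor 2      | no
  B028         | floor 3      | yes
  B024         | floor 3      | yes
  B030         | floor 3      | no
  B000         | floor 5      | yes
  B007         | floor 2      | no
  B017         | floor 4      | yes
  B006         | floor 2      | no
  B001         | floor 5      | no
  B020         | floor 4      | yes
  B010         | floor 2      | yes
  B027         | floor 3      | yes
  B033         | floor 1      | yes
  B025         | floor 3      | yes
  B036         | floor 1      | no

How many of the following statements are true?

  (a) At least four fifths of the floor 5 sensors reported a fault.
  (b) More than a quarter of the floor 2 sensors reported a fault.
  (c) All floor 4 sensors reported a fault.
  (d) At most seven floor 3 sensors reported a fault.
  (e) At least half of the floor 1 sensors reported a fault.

4

(a) floor 5: |A| = 5, |A ∩ B| = 4; needs |A ∩ B| / |A| ≥ 4/5 — true.
(b) floor 2: |A| = 9, |A ∩ B| = 2; needs |A ∩ B| / |A| > 1/4 — false.
(c) floor 4: |A| = 8, |A ∩ B| = 8; needs A ⊆ B, i.e. every element of A is in B (|A ∖ B| = 0) — true.
(d) floor 3: |A| = 9, |A ∩ B| = 7; needs |A ∩ B| ≤ 7 — true.
(e) floor 1: |A| = 6, |A ∩ B| = 3; needs |A ∩ B| ≥ |A ∖ B| — true.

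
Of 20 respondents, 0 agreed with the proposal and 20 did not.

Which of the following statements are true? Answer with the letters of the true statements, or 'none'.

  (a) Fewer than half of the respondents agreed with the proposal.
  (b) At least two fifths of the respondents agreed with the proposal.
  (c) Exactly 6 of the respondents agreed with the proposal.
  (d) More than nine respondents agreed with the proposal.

|A| = 20, |A ∩ B| = 0, |A ∖ B| = 20.
(a) |A ∩ B| < |A ∖ B|: holds.
(b) |A ∩ B| / |A| ≥ 2/5: fails.
(c) |A ∩ B| = 6: fails.
(d) |A ∩ B| > 9: fails.

(a)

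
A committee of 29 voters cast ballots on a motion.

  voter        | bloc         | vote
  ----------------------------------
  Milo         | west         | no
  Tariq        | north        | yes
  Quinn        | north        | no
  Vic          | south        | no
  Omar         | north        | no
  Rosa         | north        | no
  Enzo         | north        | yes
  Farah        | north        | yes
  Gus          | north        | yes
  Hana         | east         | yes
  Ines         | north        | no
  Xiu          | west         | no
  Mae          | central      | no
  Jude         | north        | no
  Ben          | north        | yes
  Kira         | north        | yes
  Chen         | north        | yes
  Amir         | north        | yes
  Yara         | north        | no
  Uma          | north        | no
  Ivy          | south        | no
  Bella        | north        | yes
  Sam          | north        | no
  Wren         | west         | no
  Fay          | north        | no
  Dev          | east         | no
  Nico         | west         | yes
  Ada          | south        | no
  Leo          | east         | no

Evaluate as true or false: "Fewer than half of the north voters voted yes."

False

Truth condition: |A ∩ B| < |A ∖ B|.
|A| = 18, |A ∩ B| = 9, |A ∖ B| = 9.
9 = 9, so the statement is false.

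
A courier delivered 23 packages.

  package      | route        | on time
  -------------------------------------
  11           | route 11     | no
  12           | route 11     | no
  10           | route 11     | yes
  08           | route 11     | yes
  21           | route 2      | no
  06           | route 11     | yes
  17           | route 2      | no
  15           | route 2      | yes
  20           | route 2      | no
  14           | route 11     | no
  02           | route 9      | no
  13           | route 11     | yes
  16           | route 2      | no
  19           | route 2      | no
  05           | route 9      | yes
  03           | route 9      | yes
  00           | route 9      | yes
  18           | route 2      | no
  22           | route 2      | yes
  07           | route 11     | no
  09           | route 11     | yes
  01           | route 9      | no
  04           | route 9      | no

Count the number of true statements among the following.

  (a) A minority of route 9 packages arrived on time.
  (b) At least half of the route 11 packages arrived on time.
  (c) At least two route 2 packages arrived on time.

(a) route 9: |A| = 6, |A ∩ B| = 3; needs |A ∩ B| < |A ∖ B| — false.
(b) route 11: |A| = 9, |A ∩ B| = 5; needs |A ∩ B| ≥ |A ∖ B| — true.
(c) route 2: |A| = 8, |A ∩ B| = 2; needs |A ∩ B| ≥ 2 — true.

2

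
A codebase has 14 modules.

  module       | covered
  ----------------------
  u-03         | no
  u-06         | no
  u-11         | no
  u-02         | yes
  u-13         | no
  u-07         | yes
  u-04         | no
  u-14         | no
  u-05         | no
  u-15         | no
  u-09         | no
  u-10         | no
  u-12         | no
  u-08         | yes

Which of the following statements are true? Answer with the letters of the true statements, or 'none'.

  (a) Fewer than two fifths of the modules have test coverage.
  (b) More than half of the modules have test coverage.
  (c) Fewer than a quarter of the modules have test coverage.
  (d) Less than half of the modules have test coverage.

|A| = 14, |A ∩ B| = 3, |A ∖ B| = 11.
(a) |A ∩ B| / |A| < 2/5: holds.
(b) |A ∩ B| > |A ∖ B|: fails.
(c) |A ∩ B| / |A| < 1/4: holds.
(d) |A ∩ B| < |A ∖ B|: holds.

(a), (c), (d)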